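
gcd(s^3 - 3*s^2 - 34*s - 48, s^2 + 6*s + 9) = s + 3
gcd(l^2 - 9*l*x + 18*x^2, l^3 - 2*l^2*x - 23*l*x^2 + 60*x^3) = -l + 3*x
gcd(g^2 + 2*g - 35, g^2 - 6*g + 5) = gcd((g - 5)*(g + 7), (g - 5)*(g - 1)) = g - 5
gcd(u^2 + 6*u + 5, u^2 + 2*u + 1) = u + 1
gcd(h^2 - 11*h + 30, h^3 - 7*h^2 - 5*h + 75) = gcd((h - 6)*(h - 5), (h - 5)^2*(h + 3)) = h - 5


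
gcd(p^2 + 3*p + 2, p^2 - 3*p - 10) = p + 2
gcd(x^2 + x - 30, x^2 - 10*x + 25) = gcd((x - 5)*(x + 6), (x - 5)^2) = x - 5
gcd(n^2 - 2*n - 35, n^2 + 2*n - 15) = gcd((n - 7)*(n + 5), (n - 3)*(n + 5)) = n + 5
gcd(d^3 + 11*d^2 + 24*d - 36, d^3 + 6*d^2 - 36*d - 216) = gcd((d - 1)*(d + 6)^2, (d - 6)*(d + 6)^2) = d^2 + 12*d + 36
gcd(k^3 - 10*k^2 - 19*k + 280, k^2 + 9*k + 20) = k + 5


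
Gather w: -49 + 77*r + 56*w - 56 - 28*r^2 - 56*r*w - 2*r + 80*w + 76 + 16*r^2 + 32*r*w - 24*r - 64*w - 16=-12*r^2 + 51*r + w*(72 - 24*r) - 45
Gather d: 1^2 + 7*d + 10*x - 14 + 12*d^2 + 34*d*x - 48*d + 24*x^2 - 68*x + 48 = 12*d^2 + d*(34*x - 41) + 24*x^2 - 58*x + 35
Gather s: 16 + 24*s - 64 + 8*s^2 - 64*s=8*s^2 - 40*s - 48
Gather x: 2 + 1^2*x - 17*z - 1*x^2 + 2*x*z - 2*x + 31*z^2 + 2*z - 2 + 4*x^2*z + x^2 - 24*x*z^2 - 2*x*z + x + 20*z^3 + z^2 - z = 4*x^2*z - 24*x*z^2 + 20*z^3 + 32*z^2 - 16*z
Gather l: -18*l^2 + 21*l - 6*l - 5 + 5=-18*l^2 + 15*l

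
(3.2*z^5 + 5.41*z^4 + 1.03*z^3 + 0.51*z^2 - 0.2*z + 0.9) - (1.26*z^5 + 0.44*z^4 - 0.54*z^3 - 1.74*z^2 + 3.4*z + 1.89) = 1.94*z^5 + 4.97*z^4 + 1.57*z^3 + 2.25*z^2 - 3.6*z - 0.99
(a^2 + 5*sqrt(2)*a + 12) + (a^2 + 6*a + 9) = 2*a^2 + 6*a + 5*sqrt(2)*a + 21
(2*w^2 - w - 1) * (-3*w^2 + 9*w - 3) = -6*w^4 + 21*w^3 - 12*w^2 - 6*w + 3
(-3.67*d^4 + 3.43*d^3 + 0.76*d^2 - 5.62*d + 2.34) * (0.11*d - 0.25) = -0.4037*d^5 + 1.2948*d^4 - 0.7739*d^3 - 0.8082*d^2 + 1.6624*d - 0.585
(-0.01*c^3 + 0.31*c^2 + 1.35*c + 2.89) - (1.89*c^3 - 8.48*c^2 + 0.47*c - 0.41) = -1.9*c^3 + 8.79*c^2 + 0.88*c + 3.3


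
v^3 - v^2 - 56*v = v*(v - 8)*(v + 7)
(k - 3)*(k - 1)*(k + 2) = k^3 - 2*k^2 - 5*k + 6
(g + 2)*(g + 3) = g^2 + 5*g + 6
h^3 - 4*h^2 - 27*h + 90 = (h - 6)*(h - 3)*(h + 5)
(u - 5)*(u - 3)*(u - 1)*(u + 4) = u^4 - 5*u^3 - 13*u^2 + 77*u - 60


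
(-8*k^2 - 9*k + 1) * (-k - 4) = 8*k^3 + 41*k^2 + 35*k - 4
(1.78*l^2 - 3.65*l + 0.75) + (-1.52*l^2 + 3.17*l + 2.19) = 0.26*l^2 - 0.48*l + 2.94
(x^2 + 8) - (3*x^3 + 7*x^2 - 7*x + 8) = -3*x^3 - 6*x^2 + 7*x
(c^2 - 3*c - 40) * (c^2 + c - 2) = c^4 - 2*c^3 - 45*c^2 - 34*c + 80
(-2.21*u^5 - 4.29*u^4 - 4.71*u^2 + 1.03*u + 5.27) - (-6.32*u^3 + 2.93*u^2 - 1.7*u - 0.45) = -2.21*u^5 - 4.29*u^4 + 6.32*u^3 - 7.64*u^2 + 2.73*u + 5.72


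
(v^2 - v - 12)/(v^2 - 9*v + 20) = (v + 3)/(v - 5)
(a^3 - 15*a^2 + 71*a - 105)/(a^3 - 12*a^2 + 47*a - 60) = (a - 7)/(a - 4)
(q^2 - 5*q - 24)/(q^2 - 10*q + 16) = (q + 3)/(q - 2)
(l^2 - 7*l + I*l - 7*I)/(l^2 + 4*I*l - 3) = (l - 7)/(l + 3*I)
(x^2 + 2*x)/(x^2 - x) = (x + 2)/(x - 1)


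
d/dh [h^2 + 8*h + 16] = 2*h + 8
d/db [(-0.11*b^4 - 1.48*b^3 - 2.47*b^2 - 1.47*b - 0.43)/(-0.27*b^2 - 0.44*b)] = (0.0594*b^5 + 0.5448*b^4 + 1.3024*b^3 + 0.6899*b^2 - 0.2322*b - 0.1892)/(b^2*(0.0729*b^2 + 0.2376*b + 0.1936))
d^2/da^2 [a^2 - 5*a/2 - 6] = 2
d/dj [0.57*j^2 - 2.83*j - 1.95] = 1.14*j - 2.83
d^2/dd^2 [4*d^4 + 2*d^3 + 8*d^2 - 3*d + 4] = 48*d^2 + 12*d + 16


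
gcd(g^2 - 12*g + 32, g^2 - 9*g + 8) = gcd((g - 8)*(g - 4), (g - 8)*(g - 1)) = g - 8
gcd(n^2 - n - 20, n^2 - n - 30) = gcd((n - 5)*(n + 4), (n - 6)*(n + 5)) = 1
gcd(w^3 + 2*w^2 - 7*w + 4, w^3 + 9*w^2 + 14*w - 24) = w^2 + 3*w - 4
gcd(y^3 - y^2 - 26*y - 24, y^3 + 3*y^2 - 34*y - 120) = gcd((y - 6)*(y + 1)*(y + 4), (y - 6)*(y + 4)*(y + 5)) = y^2 - 2*y - 24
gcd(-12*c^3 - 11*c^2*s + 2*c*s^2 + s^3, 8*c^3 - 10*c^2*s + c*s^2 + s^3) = 4*c + s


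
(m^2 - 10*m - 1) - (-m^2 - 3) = 2*m^2 - 10*m + 2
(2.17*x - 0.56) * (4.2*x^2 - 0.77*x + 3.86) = 9.114*x^3 - 4.0229*x^2 + 8.8074*x - 2.1616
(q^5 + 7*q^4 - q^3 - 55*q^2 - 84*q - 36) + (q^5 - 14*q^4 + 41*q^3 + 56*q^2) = 2*q^5 - 7*q^4 + 40*q^3 + q^2 - 84*q - 36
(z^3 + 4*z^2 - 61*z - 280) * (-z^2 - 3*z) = -z^5 - 7*z^4 + 49*z^3 + 463*z^2 + 840*z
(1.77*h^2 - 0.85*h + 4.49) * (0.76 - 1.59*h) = -2.8143*h^3 + 2.6967*h^2 - 7.7851*h + 3.4124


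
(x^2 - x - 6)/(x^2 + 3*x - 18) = (x + 2)/(x + 6)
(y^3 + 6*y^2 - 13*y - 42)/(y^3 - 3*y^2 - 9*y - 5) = (-y^3 - 6*y^2 + 13*y + 42)/(-y^3 + 3*y^2 + 9*y + 5)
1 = 1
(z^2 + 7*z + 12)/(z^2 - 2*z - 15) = (z + 4)/(z - 5)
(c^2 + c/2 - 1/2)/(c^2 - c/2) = (c + 1)/c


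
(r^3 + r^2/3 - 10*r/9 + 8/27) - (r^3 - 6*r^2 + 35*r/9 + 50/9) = 19*r^2/3 - 5*r - 142/27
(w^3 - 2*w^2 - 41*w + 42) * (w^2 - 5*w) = w^5 - 7*w^4 - 31*w^3 + 247*w^2 - 210*w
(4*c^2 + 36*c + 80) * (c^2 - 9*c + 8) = 4*c^4 - 212*c^2 - 432*c + 640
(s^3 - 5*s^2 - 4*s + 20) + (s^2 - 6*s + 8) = s^3 - 4*s^2 - 10*s + 28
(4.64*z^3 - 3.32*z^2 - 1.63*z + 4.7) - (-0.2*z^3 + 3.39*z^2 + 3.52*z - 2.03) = 4.84*z^3 - 6.71*z^2 - 5.15*z + 6.73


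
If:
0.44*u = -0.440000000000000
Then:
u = -1.00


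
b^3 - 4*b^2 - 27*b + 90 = (b - 6)*(b - 3)*(b + 5)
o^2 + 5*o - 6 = (o - 1)*(o + 6)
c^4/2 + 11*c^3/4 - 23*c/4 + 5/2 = (c/2 + 1)*(c - 1)*(c - 1/2)*(c + 5)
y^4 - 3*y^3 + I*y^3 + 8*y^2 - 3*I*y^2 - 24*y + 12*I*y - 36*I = (y - 3)*(y - 3*I)*(y + 2*I)^2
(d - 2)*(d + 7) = d^2 + 5*d - 14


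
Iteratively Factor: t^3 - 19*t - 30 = (t - 5)*(t^2 + 5*t + 6) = (t - 5)*(t + 3)*(t + 2)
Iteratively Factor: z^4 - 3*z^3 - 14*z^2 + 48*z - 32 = (z + 4)*(z^3 - 7*z^2 + 14*z - 8) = (z - 1)*(z + 4)*(z^2 - 6*z + 8) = (z - 4)*(z - 1)*(z + 4)*(z - 2)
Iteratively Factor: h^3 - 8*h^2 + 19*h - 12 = (h - 3)*(h^2 - 5*h + 4) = (h - 3)*(h - 1)*(h - 4)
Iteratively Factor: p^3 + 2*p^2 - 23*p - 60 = (p + 3)*(p^2 - p - 20) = (p + 3)*(p + 4)*(p - 5)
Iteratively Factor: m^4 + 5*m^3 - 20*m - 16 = (m + 4)*(m^3 + m^2 - 4*m - 4) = (m - 2)*(m + 4)*(m^2 + 3*m + 2) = (m - 2)*(m + 2)*(m + 4)*(m + 1)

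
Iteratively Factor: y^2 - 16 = (y + 4)*(y - 4)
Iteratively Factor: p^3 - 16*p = (p)*(p^2 - 16) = p*(p - 4)*(p + 4)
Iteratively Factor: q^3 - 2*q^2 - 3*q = (q - 3)*(q^2 + q) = (q - 3)*(q + 1)*(q)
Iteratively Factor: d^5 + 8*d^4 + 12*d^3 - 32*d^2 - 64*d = (d + 4)*(d^4 + 4*d^3 - 4*d^2 - 16*d) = (d + 4)^2*(d^3 - 4*d) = (d - 2)*(d + 4)^2*(d^2 + 2*d) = d*(d - 2)*(d + 4)^2*(d + 2)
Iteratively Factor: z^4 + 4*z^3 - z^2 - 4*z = (z - 1)*(z^3 + 5*z^2 + 4*z) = (z - 1)*(z + 1)*(z^2 + 4*z) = z*(z - 1)*(z + 1)*(z + 4)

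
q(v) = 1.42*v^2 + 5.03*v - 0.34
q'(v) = 2.84*v + 5.03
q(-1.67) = -4.78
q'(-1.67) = 0.29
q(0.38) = 1.78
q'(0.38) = 6.11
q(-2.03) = -4.70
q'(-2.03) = -0.74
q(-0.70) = -3.17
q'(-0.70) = 3.04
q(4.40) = 49.28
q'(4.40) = 17.53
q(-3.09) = -2.32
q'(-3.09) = -3.75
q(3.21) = 30.44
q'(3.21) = 14.15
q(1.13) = 7.16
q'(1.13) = 8.24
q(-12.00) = 143.78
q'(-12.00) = -29.05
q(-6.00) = 20.60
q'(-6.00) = -12.01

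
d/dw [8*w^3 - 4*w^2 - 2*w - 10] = 24*w^2 - 8*w - 2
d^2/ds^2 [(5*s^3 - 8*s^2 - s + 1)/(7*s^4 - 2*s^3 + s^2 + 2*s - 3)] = 2*(245*s^9 - 1176*s^8 - 63*s^7 + 146*s^6 + 1749*s^5 - 2157*s^4 + 184*s^3 - 9*s^2 + 114*s - 71)/(343*s^12 - 294*s^11 + 231*s^10 + 202*s^9 - 576*s^8 + 354*s^7 - 101*s^6 - 234*s^5 + 264*s^4 - 82*s^3 - 9*s^2 + 54*s - 27)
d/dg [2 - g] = -1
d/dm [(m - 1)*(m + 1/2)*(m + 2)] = 3*m^2 + 3*m - 3/2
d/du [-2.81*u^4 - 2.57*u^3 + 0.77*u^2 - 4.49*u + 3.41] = -11.24*u^3 - 7.71*u^2 + 1.54*u - 4.49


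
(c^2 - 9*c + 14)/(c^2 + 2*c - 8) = (c - 7)/(c + 4)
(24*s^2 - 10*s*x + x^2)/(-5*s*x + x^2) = (-24*s^2 + 10*s*x - x^2)/(x*(5*s - x))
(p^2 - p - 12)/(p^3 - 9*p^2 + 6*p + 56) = (p + 3)/(p^2 - 5*p - 14)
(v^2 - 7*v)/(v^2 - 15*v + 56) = v/(v - 8)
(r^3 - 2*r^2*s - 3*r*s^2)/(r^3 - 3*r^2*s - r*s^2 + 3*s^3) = r/(r - s)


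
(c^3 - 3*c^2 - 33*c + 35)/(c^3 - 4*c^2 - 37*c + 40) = (c - 7)/(c - 8)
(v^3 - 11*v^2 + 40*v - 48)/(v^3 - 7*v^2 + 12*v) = (v - 4)/v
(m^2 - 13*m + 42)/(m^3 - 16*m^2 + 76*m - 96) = (m - 7)/(m^2 - 10*m + 16)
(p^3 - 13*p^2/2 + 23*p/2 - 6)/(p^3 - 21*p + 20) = (p - 3/2)/(p + 5)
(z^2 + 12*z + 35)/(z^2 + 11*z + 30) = (z + 7)/(z + 6)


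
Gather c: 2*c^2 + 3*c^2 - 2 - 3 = 5*c^2 - 5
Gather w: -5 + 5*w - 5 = 5*w - 10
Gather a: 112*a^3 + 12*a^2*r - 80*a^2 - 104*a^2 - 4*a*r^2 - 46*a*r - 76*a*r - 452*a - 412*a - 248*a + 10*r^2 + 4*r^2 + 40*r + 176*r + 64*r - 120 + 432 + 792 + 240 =112*a^3 + a^2*(12*r - 184) + a*(-4*r^2 - 122*r - 1112) + 14*r^2 + 280*r + 1344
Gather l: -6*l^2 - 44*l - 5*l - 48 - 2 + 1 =-6*l^2 - 49*l - 49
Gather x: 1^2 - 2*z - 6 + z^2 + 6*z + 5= z^2 + 4*z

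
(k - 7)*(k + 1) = k^2 - 6*k - 7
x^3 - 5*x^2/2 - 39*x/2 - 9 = (x - 6)*(x + 1/2)*(x + 3)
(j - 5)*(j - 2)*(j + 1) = j^3 - 6*j^2 + 3*j + 10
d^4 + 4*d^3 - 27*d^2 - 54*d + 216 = (d - 3)^2*(d + 4)*(d + 6)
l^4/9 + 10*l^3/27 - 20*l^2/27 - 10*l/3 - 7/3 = (l/3 + 1/3)*(l/3 + 1)*(l - 3)*(l + 7/3)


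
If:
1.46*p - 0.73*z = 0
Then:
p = 0.5*z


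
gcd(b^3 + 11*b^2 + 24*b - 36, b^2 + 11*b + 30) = b + 6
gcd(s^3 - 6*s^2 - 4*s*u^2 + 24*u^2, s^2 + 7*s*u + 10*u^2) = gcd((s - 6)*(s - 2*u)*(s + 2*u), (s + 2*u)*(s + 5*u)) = s + 2*u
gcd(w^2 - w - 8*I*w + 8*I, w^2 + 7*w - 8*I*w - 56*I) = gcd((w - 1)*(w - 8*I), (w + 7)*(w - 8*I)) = w - 8*I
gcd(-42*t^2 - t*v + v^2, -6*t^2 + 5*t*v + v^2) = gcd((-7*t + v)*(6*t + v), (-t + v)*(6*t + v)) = 6*t + v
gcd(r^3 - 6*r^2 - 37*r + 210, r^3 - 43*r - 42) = r^2 - r - 42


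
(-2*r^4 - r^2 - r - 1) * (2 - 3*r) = 6*r^5 - 4*r^4 + 3*r^3 + r^2 + r - 2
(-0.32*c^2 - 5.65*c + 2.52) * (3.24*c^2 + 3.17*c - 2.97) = -1.0368*c^4 - 19.3204*c^3 - 8.7953*c^2 + 24.7689*c - 7.4844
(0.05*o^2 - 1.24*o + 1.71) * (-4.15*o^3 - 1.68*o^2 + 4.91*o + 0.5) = -0.2075*o^5 + 5.062*o^4 - 4.7678*o^3 - 8.9362*o^2 + 7.7761*o + 0.855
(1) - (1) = 0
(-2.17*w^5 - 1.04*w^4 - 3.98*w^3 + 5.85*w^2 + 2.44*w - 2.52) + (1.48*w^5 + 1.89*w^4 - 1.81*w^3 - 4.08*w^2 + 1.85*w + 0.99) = -0.69*w^5 + 0.85*w^4 - 5.79*w^3 + 1.77*w^2 + 4.29*w - 1.53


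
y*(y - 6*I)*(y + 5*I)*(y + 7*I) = y^4 + 6*I*y^3 + 37*y^2 + 210*I*y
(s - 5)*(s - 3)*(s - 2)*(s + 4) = s^4 - 6*s^3 - 9*s^2 + 94*s - 120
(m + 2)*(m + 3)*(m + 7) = m^3 + 12*m^2 + 41*m + 42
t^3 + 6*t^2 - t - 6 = (t - 1)*(t + 1)*(t + 6)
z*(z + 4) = z^2 + 4*z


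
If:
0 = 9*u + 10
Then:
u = -10/9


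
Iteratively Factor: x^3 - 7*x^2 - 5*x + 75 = (x - 5)*(x^2 - 2*x - 15) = (x - 5)*(x + 3)*(x - 5)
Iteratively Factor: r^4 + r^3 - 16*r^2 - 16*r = (r - 4)*(r^3 + 5*r^2 + 4*r) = r*(r - 4)*(r^2 + 5*r + 4) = r*(r - 4)*(r + 4)*(r + 1)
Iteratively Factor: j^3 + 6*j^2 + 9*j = (j)*(j^2 + 6*j + 9) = j*(j + 3)*(j + 3)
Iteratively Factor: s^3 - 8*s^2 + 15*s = (s - 3)*(s^2 - 5*s) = (s - 5)*(s - 3)*(s)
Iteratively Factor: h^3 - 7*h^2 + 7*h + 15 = (h - 5)*(h^2 - 2*h - 3) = (h - 5)*(h - 3)*(h + 1)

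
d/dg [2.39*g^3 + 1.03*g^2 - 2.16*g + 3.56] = 7.17*g^2 + 2.06*g - 2.16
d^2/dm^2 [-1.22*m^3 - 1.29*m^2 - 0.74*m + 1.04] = -7.32*m - 2.58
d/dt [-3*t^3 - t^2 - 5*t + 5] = -9*t^2 - 2*t - 5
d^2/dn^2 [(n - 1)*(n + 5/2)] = 2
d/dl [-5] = 0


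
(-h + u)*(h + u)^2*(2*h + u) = -2*h^4 - 3*h^3*u + h^2*u^2 + 3*h*u^3 + u^4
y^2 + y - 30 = (y - 5)*(y + 6)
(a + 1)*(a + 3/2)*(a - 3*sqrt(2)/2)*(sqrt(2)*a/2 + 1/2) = sqrt(2)*a^4/2 - a^3 + 5*sqrt(2)*a^3/4 - 5*a^2/2 - 15*sqrt(2)*a/8 - 3*a/2 - 9*sqrt(2)/8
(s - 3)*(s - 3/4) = s^2 - 15*s/4 + 9/4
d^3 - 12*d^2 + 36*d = d*(d - 6)^2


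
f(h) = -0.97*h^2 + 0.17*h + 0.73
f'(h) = 0.17 - 1.94*h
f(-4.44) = -19.15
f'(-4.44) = 8.78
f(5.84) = -31.36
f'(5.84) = -11.16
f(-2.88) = -7.81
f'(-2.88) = 5.76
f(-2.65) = -6.53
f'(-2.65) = 5.31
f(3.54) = -10.82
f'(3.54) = -6.70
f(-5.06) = -24.97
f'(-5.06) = 9.99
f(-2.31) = -4.84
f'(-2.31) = 4.65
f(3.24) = -8.90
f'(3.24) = -6.12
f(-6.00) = -35.21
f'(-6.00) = 11.81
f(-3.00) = -8.51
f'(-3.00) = 5.99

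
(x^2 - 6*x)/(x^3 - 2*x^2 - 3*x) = (6 - x)/(-x^2 + 2*x + 3)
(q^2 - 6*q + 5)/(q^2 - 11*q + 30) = (q - 1)/(q - 6)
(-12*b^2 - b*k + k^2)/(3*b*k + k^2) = (-4*b + k)/k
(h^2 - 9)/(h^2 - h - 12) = (h - 3)/(h - 4)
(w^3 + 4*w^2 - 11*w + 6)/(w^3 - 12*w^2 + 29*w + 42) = (w^3 + 4*w^2 - 11*w + 6)/(w^3 - 12*w^2 + 29*w + 42)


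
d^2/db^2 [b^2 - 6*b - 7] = 2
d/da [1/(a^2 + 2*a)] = 2*(-a - 1)/(a^2*(a + 2)^2)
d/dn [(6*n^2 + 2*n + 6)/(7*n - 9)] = 6*(7*n^2 - 18*n - 10)/(49*n^2 - 126*n + 81)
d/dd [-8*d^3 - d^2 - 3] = 2*d*(-12*d - 1)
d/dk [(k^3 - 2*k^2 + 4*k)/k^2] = 1 - 4/k^2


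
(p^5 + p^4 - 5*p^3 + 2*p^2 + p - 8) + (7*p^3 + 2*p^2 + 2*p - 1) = p^5 + p^4 + 2*p^3 + 4*p^2 + 3*p - 9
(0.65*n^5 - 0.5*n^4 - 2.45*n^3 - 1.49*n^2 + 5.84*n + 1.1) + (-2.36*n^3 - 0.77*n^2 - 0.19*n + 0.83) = 0.65*n^5 - 0.5*n^4 - 4.81*n^3 - 2.26*n^2 + 5.65*n + 1.93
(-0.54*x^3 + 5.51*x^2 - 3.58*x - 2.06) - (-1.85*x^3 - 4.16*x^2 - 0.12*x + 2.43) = 1.31*x^3 + 9.67*x^2 - 3.46*x - 4.49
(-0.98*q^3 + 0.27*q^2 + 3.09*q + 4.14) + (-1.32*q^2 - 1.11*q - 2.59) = -0.98*q^3 - 1.05*q^2 + 1.98*q + 1.55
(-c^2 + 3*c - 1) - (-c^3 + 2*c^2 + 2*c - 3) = c^3 - 3*c^2 + c + 2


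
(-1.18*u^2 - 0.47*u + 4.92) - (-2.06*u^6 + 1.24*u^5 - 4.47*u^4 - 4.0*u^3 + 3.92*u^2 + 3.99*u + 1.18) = 2.06*u^6 - 1.24*u^5 + 4.47*u^4 + 4.0*u^3 - 5.1*u^2 - 4.46*u + 3.74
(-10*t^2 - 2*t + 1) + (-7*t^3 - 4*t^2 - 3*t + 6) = -7*t^3 - 14*t^2 - 5*t + 7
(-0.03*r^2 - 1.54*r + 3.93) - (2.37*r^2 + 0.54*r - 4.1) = -2.4*r^2 - 2.08*r + 8.03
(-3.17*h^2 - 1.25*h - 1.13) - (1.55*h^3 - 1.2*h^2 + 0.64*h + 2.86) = -1.55*h^3 - 1.97*h^2 - 1.89*h - 3.99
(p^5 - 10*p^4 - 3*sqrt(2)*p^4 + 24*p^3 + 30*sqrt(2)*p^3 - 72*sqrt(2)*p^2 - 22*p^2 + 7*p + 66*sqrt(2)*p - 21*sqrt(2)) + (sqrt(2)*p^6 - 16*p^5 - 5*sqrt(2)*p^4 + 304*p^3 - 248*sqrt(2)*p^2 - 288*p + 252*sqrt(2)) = sqrt(2)*p^6 - 15*p^5 - 8*sqrt(2)*p^4 - 10*p^4 + 30*sqrt(2)*p^3 + 328*p^3 - 320*sqrt(2)*p^2 - 22*p^2 - 281*p + 66*sqrt(2)*p + 231*sqrt(2)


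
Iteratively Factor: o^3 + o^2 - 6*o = (o)*(o^2 + o - 6) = o*(o + 3)*(o - 2)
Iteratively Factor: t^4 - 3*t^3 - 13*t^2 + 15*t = (t + 3)*(t^3 - 6*t^2 + 5*t) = t*(t + 3)*(t^2 - 6*t + 5) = t*(t - 5)*(t + 3)*(t - 1)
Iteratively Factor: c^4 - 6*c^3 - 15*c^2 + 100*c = (c)*(c^3 - 6*c^2 - 15*c + 100) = c*(c + 4)*(c^2 - 10*c + 25) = c*(c - 5)*(c + 4)*(c - 5)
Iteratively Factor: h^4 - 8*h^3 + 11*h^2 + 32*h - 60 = (h - 2)*(h^3 - 6*h^2 - h + 30) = (h - 3)*(h - 2)*(h^2 - 3*h - 10) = (h - 3)*(h - 2)*(h + 2)*(h - 5)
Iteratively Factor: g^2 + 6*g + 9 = (g + 3)*(g + 3)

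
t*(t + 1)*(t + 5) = t^3 + 6*t^2 + 5*t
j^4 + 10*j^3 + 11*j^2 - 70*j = j*(j - 2)*(j + 5)*(j + 7)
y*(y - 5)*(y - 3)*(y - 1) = y^4 - 9*y^3 + 23*y^2 - 15*y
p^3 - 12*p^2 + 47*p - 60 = (p - 5)*(p - 4)*(p - 3)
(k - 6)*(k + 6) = k^2 - 36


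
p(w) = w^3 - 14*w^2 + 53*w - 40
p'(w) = 3*w^2 - 28*w + 53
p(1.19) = 4.93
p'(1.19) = 23.93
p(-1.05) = -112.24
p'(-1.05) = 85.71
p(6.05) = -10.34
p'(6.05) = -6.59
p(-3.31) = -405.08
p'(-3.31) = 178.55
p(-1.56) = -160.55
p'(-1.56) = 103.98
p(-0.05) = -42.69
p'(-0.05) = 54.41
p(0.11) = -34.34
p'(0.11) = 49.96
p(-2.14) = -227.33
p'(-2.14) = 126.66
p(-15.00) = -7360.00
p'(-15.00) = 1148.00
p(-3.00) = -352.00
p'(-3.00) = 164.00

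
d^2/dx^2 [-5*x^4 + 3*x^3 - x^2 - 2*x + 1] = -60*x^2 + 18*x - 2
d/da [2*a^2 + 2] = 4*a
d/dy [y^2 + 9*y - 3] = 2*y + 9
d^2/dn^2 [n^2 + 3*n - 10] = 2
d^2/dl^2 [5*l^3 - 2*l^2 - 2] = 30*l - 4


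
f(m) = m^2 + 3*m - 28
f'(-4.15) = -5.30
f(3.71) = -3.11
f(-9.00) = 26.00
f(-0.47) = -29.19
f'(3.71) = 10.42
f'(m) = 2*m + 3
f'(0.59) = 4.18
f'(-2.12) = -1.24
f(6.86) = 39.64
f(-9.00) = 26.00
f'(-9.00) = -15.00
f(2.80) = -11.76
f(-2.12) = -29.87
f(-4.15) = -23.23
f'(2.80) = 8.60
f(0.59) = -25.88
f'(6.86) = 16.72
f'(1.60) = 6.20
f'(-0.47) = 2.06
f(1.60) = -20.64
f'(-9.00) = -15.00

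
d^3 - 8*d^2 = d^2*(d - 8)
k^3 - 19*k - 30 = (k - 5)*(k + 2)*(k + 3)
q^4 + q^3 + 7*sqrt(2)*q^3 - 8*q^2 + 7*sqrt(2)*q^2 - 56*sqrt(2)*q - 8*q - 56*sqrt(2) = (q + 1)*(q - 2*sqrt(2))*(q + 2*sqrt(2))*(q + 7*sqrt(2))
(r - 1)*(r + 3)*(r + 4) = r^3 + 6*r^2 + 5*r - 12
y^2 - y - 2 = (y - 2)*(y + 1)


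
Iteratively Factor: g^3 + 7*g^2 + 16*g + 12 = (g + 3)*(g^2 + 4*g + 4) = (g + 2)*(g + 3)*(g + 2)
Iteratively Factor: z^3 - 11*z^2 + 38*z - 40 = (z - 2)*(z^2 - 9*z + 20) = (z - 5)*(z - 2)*(z - 4)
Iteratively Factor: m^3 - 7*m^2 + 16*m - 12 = (m - 3)*(m^2 - 4*m + 4) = (m - 3)*(m - 2)*(m - 2)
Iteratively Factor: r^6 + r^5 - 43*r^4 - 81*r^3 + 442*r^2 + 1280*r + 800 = (r + 4)*(r^5 - 3*r^4 - 31*r^3 + 43*r^2 + 270*r + 200) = (r + 2)*(r + 4)*(r^4 - 5*r^3 - 21*r^2 + 85*r + 100) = (r + 1)*(r + 2)*(r + 4)*(r^3 - 6*r^2 - 15*r + 100) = (r - 5)*(r + 1)*(r + 2)*(r + 4)*(r^2 - r - 20) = (r - 5)^2*(r + 1)*(r + 2)*(r + 4)*(r + 4)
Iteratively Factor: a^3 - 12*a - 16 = (a - 4)*(a^2 + 4*a + 4) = (a - 4)*(a + 2)*(a + 2)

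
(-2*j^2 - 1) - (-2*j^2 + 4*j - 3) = 2 - 4*j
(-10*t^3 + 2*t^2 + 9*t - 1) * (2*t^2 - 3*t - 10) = -20*t^5 + 34*t^4 + 112*t^3 - 49*t^2 - 87*t + 10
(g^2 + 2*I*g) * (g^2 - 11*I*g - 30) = g^4 - 9*I*g^3 - 8*g^2 - 60*I*g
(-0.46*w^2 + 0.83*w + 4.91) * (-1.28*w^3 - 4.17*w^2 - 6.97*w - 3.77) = 0.5888*w^5 + 0.8558*w^4 - 6.5397*w^3 - 24.5256*w^2 - 37.3518*w - 18.5107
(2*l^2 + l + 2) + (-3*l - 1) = 2*l^2 - 2*l + 1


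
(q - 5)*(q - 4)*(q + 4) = q^3 - 5*q^2 - 16*q + 80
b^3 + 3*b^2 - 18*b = b*(b - 3)*(b + 6)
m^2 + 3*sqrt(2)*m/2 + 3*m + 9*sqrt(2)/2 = (m + 3)*(m + 3*sqrt(2)/2)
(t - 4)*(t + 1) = t^2 - 3*t - 4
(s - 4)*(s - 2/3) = s^2 - 14*s/3 + 8/3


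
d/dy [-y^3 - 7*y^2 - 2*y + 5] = -3*y^2 - 14*y - 2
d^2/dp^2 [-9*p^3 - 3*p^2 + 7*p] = -54*p - 6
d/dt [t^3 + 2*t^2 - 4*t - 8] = 3*t^2 + 4*t - 4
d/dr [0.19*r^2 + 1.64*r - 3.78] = 0.38*r + 1.64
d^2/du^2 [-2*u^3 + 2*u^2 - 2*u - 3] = 4 - 12*u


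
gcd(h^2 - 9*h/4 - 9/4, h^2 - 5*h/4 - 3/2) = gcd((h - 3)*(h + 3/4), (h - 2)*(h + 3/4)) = h + 3/4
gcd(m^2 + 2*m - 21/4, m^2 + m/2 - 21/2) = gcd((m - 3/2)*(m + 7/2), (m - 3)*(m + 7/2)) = m + 7/2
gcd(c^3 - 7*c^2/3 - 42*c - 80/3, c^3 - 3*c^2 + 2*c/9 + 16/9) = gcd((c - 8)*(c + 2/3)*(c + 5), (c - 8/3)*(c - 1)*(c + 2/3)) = c + 2/3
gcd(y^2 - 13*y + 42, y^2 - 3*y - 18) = y - 6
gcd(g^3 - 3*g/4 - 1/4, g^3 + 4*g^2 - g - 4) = g - 1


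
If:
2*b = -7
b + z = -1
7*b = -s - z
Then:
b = -7/2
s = 22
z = 5/2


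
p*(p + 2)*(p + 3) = p^3 + 5*p^2 + 6*p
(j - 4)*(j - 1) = j^2 - 5*j + 4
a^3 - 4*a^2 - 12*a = a*(a - 6)*(a + 2)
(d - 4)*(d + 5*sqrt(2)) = d^2 - 4*d + 5*sqrt(2)*d - 20*sqrt(2)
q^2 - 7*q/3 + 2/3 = (q - 2)*(q - 1/3)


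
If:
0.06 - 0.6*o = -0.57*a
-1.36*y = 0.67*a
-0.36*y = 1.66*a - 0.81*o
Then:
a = 0.11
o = 0.21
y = -0.06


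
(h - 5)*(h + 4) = h^2 - h - 20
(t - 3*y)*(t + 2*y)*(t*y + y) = t^3*y - t^2*y^2 + t^2*y - 6*t*y^3 - t*y^2 - 6*y^3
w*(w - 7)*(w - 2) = w^3 - 9*w^2 + 14*w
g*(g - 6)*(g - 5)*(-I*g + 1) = -I*g^4 + g^3 + 11*I*g^3 - 11*g^2 - 30*I*g^2 + 30*g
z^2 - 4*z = z*(z - 4)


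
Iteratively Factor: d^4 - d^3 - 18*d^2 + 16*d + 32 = (d + 4)*(d^3 - 5*d^2 + 2*d + 8) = (d - 2)*(d + 4)*(d^2 - 3*d - 4) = (d - 4)*(d - 2)*(d + 4)*(d + 1)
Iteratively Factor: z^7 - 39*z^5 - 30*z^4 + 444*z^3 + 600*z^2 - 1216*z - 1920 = (z - 4)*(z^6 + 4*z^5 - 23*z^4 - 122*z^3 - 44*z^2 + 424*z + 480) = (z - 4)*(z + 2)*(z^5 + 2*z^4 - 27*z^3 - 68*z^2 + 92*z + 240) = (z - 4)*(z + 2)*(z + 4)*(z^4 - 2*z^3 - 19*z^2 + 8*z + 60) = (z - 4)*(z - 2)*(z + 2)*(z + 4)*(z^3 - 19*z - 30) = (z - 5)*(z - 4)*(z - 2)*(z + 2)*(z + 4)*(z^2 + 5*z + 6) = (z - 5)*(z - 4)*(z - 2)*(z + 2)*(z + 3)*(z + 4)*(z + 2)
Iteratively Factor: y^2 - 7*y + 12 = (y - 4)*(y - 3)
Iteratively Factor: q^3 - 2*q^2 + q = (q)*(q^2 - 2*q + 1) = q*(q - 1)*(q - 1)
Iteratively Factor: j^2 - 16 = (j - 4)*(j + 4)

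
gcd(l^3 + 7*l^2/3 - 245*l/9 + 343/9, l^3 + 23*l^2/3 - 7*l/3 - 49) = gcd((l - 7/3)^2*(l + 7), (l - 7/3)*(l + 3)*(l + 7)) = l^2 + 14*l/3 - 49/3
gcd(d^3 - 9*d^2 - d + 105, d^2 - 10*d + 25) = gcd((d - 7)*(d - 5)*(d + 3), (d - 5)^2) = d - 5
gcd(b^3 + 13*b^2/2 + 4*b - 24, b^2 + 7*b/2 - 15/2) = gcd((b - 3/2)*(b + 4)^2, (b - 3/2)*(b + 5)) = b - 3/2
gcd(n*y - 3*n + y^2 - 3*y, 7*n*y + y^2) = 1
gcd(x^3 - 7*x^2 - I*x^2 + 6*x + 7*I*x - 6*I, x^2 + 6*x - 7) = x - 1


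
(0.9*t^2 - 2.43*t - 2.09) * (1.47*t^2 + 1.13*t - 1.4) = 1.323*t^4 - 2.5551*t^3 - 7.0782*t^2 + 1.0403*t + 2.926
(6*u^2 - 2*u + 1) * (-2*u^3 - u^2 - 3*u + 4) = -12*u^5 - 2*u^4 - 18*u^3 + 29*u^2 - 11*u + 4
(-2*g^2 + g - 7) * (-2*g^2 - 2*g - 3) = 4*g^4 + 2*g^3 + 18*g^2 + 11*g + 21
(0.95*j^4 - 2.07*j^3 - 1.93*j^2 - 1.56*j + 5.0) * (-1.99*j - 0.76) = -1.8905*j^5 + 3.3973*j^4 + 5.4139*j^3 + 4.5712*j^2 - 8.7644*j - 3.8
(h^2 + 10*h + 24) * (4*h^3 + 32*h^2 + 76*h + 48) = 4*h^5 + 72*h^4 + 492*h^3 + 1576*h^2 + 2304*h + 1152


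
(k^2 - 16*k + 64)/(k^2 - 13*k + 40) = (k - 8)/(k - 5)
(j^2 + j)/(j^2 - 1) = j/(j - 1)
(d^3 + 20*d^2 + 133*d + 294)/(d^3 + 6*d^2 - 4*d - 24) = (d^2 + 14*d + 49)/(d^2 - 4)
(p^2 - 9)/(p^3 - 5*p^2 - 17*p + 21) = (p - 3)/(p^2 - 8*p + 7)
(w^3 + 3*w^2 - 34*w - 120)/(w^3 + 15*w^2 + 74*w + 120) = (w - 6)/(w + 6)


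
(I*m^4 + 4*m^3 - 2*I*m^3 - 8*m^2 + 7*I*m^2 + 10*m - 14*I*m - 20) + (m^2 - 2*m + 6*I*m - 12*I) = I*m^4 + 4*m^3 - 2*I*m^3 - 7*m^2 + 7*I*m^2 + 8*m - 8*I*m - 20 - 12*I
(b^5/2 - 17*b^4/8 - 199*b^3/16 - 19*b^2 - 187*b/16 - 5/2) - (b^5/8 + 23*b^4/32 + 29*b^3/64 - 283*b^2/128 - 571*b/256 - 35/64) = 3*b^5/8 - 91*b^4/32 - 825*b^3/64 - 2149*b^2/128 - 2421*b/256 - 125/64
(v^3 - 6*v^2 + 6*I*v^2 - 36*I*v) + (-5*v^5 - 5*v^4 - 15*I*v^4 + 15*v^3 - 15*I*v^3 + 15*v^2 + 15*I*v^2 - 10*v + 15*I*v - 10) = -5*v^5 - 5*v^4 - 15*I*v^4 + 16*v^3 - 15*I*v^3 + 9*v^2 + 21*I*v^2 - 10*v - 21*I*v - 10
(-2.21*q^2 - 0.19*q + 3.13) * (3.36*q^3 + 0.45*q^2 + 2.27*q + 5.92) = -7.4256*q^5 - 1.6329*q^4 + 5.4146*q^3 - 12.106*q^2 + 5.9803*q + 18.5296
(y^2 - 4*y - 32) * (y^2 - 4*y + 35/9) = y^4 - 8*y^3 - 109*y^2/9 + 1012*y/9 - 1120/9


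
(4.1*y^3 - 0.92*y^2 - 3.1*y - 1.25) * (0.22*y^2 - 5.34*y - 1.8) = 0.902*y^5 - 22.0964*y^4 - 3.1492*y^3 + 17.935*y^2 + 12.255*y + 2.25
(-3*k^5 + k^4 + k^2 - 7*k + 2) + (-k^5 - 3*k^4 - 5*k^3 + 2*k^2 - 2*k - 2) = -4*k^5 - 2*k^4 - 5*k^3 + 3*k^2 - 9*k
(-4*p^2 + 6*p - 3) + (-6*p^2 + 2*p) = -10*p^2 + 8*p - 3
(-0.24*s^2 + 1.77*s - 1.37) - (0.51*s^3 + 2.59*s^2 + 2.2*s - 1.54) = -0.51*s^3 - 2.83*s^2 - 0.43*s + 0.17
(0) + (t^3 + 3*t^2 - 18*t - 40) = t^3 + 3*t^2 - 18*t - 40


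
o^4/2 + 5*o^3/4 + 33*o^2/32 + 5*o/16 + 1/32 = (o/2 + 1/2)*(o + 1/4)^2*(o + 1)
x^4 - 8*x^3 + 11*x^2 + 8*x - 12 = (x - 6)*(x - 2)*(x - 1)*(x + 1)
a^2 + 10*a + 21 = (a + 3)*(a + 7)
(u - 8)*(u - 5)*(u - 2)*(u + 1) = u^4 - 14*u^3 + 51*u^2 - 14*u - 80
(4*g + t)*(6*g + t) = 24*g^2 + 10*g*t + t^2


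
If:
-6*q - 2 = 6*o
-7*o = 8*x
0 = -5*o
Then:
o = 0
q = -1/3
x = 0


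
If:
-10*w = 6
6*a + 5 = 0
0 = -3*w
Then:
No Solution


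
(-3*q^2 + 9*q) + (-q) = -3*q^2 + 8*q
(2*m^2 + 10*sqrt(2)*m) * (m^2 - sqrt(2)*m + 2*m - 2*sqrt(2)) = 2*m^4 + 4*m^3 + 8*sqrt(2)*m^3 - 20*m^2 + 16*sqrt(2)*m^2 - 40*m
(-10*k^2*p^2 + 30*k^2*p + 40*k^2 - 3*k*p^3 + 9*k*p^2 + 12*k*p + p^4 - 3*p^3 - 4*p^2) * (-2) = 20*k^2*p^2 - 60*k^2*p - 80*k^2 + 6*k*p^3 - 18*k*p^2 - 24*k*p - 2*p^4 + 6*p^3 + 8*p^2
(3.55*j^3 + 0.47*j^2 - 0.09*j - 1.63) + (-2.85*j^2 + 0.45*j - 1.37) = 3.55*j^3 - 2.38*j^2 + 0.36*j - 3.0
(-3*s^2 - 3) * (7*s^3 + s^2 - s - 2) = -21*s^5 - 3*s^4 - 18*s^3 + 3*s^2 + 3*s + 6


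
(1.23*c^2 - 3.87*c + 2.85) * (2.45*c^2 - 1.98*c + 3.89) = 3.0135*c^4 - 11.9169*c^3 + 19.4298*c^2 - 20.6973*c + 11.0865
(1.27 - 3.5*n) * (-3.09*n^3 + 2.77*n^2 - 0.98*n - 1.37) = 10.815*n^4 - 13.6193*n^3 + 6.9479*n^2 + 3.5504*n - 1.7399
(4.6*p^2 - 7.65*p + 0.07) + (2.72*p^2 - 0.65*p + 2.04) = 7.32*p^2 - 8.3*p + 2.11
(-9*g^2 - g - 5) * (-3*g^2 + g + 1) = 27*g^4 - 6*g^3 + 5*g^2 - 6*g - 5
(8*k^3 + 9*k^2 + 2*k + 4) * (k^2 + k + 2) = 8*k^5 + 17*k^4 + 27*k^3 + 24*k^2 + 8*k + 8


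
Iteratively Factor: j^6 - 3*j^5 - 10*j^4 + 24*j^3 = (j)*(j^5 - 3*j^4 - 10*j^3 + 24*j^2) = j*(j - 2)*(j^4 - j^3 - 12*j^2) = j*(j - 4)*(j - 2)*(j^3 + 3*j^2) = j*(j - 4)*(j - 2)*(j + 3)*(j^2) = j^2*(j - 4)*(j - 2)*(j + 3)*(j)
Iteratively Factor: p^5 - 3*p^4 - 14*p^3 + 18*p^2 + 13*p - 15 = (p + 1)*(p^4 - 4*p^3 - 10*p^2 + 28*p - 15) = (p + 1)*(p + 3)*(p^3 - 7*p^2 + 11*p - 5) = (p - 1)*(p + 1)*(p + 3)*(p^2 - 6*p + 5) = (p - 1)^2*(p + 1)*(p + 3)*(p - 5)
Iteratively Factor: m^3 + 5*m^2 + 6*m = (m)*(m^2 + 5*m + 6) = m*(m + 3)*(m + 2)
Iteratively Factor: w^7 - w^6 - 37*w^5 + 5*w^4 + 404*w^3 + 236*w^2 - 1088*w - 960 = (w + 4)*(w^6 - 5*w^5 - 17*w^4 + 73*w^3 + 112*w^2 - 212*w - 240) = (w + 2)*(w + 4)*(w^5 - 7*w^4 - 3*w^3 + 79*w^2 - 46*w - 120) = (w + 2)*(w + 3)*(w + 4)*(w^4 - 10*w^3 + 27*w^2 - 2*w - 40) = (w - 4)*(w + 2)*(w + 3)*(w + 4)*(w^3 - 6*w^2 + 3*w + 10) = (w - 4)*(w + 1)*(w + 2)*(w + 3)*(w + 4)*(w^2 - 7*w + 10) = (w - 5)*(w - 4)*(w + 1)*(w + 2)*(w + 3)*(w + 4)*(w - 2)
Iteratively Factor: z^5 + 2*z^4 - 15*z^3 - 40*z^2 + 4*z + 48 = (z + 2)*(z^4 - 15*z^2 - 10*z + 24) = (z - 4)*(z + 2)*(z^3 + 4*z^2 + z - 6) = (z - 4)*(z - 1)*(z + 2)*(z^2 + 5*z + 6) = (z - 4)*(z - 1)*(z + 2)*(z + 3)*(z + 2)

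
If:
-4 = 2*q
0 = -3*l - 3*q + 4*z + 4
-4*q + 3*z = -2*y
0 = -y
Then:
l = -2/9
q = -2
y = 0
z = -8/3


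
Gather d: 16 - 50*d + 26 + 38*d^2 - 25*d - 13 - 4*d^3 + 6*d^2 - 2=-4*d^3 + 44*d^2 - 75*d + 27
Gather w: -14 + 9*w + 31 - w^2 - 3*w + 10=-w^2 + 6*w + 27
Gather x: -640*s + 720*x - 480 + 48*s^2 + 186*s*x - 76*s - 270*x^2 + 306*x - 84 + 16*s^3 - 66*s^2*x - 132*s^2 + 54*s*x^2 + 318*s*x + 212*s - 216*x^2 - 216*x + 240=16*s^3 - 84*s^2 - 504*s + x^2*(54*s - 486) + x*(-66*s^2 + 504*s + 810) - 324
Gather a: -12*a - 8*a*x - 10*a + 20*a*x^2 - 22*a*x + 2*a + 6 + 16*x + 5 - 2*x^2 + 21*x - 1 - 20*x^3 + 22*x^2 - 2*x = a*(20*x^2 - 30*x - 20) - 20*x^3 + 20*x^2 + 35*x + 10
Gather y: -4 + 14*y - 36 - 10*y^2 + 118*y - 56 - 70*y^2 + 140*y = -80*y^2 + 272*y - 96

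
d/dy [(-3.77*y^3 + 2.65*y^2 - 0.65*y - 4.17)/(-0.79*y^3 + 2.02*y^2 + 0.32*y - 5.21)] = (-5.5219*y^4 - 3.4398*y^3 + 51.2032*y^2 - 10.7662*y + 4.7209)/(0.6241*y^6 - 3.1916*y^5 + 3.5748*y^4 + 9.5246*y^3 - 20.946*y^2 - 3.3344*y + 27.1441)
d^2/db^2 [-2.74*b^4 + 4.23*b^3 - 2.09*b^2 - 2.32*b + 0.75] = -32.88*b^2 + 25.38*b - 4.18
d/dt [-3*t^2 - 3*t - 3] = -6*t - 3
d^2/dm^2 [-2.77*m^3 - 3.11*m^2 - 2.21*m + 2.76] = -16.62*m - 6.22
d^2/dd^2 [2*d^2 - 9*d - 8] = 4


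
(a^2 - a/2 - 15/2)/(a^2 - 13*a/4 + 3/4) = 2*(2*a + 5)/(4*a - 1)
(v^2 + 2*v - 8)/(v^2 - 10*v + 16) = (v + 4)/(v - 8)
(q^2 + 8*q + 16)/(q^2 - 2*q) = (q^2 + 8*q + 16)/(q*(q - 2))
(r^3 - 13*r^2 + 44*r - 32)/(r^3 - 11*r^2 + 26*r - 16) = (r - 4)/(r - 2)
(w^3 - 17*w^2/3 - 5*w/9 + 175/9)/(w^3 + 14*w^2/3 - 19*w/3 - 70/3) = (3*w^2 - 10*w - 25)/(3*(w^2 + 7*w + 10))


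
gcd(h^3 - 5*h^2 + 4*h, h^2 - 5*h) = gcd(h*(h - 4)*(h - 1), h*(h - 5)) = h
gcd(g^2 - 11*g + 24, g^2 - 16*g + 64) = g - 8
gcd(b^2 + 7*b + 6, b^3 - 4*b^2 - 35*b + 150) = b + 6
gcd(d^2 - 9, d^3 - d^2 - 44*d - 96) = d + 3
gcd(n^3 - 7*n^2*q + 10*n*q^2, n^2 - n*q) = n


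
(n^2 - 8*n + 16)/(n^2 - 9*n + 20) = (n - 4)/(n - 5)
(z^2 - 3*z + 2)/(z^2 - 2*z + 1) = (z - 2)/(z - 1)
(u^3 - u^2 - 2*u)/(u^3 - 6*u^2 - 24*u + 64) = u*(u + 1)/(u^2 - 4*u - 32)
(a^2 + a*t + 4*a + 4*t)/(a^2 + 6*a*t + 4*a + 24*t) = (a + t)/(a + 6*t)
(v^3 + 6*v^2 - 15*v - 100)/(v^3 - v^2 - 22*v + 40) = (v + 5)/(v - 2)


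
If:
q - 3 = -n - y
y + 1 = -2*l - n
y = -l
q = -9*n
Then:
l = -5/7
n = -2/7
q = 18/7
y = 5/7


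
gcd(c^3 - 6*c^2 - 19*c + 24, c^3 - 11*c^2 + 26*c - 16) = c^2 - 9*c + 8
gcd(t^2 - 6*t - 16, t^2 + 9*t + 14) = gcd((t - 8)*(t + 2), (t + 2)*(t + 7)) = t + 2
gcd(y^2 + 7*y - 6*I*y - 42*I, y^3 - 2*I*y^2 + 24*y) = y - 6*I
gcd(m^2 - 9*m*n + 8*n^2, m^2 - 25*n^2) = 1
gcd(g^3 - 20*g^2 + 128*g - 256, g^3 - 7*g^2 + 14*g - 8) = g - 4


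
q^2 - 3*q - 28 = (q - 7)*(q + 4)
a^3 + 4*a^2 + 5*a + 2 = (a + 1)^2*(a + 2)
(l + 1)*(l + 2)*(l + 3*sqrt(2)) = l^3 + 3*l^2 + 3*sqrt(2)*l^2 + 2*l + 9*sqrt(2)*l + 6*sqrt(2)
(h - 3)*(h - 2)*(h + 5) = h^3 - 19*h + 30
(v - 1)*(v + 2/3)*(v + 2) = v^3 + 5*v^2/3 - 4*v/3 - 4/3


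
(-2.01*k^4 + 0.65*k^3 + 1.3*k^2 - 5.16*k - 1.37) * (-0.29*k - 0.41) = 0.5829*k^5 + 0.6356*k^4 - 0.6435*k^3 + 0.9634*k^2 + 2.5129*k + 0.5617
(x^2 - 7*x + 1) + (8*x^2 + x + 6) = 9*x^2 - 6*x + 7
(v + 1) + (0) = v + 1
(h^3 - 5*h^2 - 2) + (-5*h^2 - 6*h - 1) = h^3 - 10*h^2 - 6*h - 3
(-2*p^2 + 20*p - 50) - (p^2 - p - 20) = -3*p^2 + 21*p - 30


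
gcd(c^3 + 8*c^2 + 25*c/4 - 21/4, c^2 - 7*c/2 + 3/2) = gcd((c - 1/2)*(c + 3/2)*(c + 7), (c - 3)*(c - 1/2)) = c - 1/2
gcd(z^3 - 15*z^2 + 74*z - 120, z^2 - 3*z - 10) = z - 5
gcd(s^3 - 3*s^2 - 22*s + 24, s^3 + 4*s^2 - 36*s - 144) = s^2 - 2*s - 24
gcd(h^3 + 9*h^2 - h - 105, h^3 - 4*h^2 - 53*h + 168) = h^2 + 4*h - 21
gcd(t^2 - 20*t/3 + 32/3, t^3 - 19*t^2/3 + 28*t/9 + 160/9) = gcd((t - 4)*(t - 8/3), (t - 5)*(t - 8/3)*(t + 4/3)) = t - 8/3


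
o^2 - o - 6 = (o - 3)*(o + 2)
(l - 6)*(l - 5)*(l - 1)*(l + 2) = l^4 - 10*l^3 + 17*l^2 + 52*l - 60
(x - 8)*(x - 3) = x^2 - 11*x + 24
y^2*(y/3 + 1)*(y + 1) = y^4/3 + 4*y^3/3 + y^2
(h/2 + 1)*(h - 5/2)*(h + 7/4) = h^3/2 + 5*h^2/8 - 47*h/16 - 35/8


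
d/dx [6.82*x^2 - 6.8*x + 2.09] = 13.64*x - 6.8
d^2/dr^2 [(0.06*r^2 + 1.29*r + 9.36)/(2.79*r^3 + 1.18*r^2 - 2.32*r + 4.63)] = (0.934092*r^6 + 60.248934*r^5 + 902.121948*r^4 + 502.809732*r^3 - 487.248084*r^2 - 921.488364*r + 28.769436)/(21.717639*r^9 + 27.555714*r^8 - 42.522948*r^7 + 63.936757*r^6 + 126.8169*r^5 - 141.420252*r^4 + 90.889157*r^3 + 150.648162*r^2 - 149.200824*r + 99.252847)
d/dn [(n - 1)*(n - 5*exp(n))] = -5*n*exp(n) + 2*n - 1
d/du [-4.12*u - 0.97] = -4.12000000000000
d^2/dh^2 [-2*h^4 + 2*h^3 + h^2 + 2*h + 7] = -24*h^2 + 12*h + 2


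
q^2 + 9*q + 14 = (q + 2)*(q + 7)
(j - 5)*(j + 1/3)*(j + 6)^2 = j^4 + 22*j^3/3 - 65*j^2/3 - 188*j - 60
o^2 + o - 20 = (o - 4)*(o + 5)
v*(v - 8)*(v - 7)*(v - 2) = v^4 - 17*v^3 + 86*v^2 - 112*v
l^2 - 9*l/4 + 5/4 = (l - 5/4)*(l - 1)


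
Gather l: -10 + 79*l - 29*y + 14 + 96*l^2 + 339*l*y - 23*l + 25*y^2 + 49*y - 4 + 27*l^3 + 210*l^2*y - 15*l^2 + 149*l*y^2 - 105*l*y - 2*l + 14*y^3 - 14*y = 27*l^3 + l^2*(210*y + 81) + l*(149*y^2 + 234*y + 54) + 14*y^3 + 25*y^2 + 6*y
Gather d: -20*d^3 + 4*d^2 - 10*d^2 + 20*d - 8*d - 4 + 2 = -20*d^3 - 6*d^2 + 12*d - 2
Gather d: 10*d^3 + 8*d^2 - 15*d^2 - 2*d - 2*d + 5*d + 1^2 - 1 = 10*d^3 - 7*d^2 + d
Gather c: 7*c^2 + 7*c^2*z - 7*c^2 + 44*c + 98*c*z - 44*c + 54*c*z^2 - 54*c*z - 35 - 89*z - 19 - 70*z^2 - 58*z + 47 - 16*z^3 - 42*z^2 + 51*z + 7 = 7*c^2*z + c*(54*z^2 + 44*z) - 16*z^3 - 112*z^2 - 96*z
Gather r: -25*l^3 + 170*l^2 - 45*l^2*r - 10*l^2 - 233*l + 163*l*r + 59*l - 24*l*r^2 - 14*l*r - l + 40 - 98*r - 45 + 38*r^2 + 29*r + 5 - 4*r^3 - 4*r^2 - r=-25*l^3 + 160*l^2 - 175*l - 4*r^3 + r^2*(34 - 24*l) + r*(-45*l^2 + 149*l - 70)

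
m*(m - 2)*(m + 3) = m^3 + m^2 - 6*m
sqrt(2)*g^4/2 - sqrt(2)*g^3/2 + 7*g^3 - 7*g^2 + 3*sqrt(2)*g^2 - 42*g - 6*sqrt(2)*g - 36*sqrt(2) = (g - 3)*(g + sqrt(2))*(g + 6*sqrt(2))*(sqrt(2)*g/2 + sqrt(2))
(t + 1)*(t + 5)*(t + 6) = t^3 + 12*t^2 + 41*t + 30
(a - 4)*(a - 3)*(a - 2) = a^3 - 9*a^2 + 26*a - 24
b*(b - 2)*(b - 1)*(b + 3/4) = b^4 - 9*b^3/4 - b^2/4 + 3*b/2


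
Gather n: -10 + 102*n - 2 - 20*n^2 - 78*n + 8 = -20*n^2 + 24*n - 4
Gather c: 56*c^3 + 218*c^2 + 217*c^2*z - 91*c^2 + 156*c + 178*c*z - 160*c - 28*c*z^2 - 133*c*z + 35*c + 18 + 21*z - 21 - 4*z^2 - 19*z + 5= 56*c^3 + c^2*(217*z + 127) + c*(-28*z^2 + 45*z + 31) - 4*z^2 + 2*z + 2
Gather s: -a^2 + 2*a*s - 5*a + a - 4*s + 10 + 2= -a^2 - 4*a + s*(2*a - 4) + 12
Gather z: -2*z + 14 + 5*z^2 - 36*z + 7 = 5*z^2 - 38*z + 21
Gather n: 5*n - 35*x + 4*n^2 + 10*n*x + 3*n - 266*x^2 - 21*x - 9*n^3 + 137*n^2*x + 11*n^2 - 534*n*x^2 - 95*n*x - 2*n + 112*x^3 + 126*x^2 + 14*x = -9*n^3 + n^2*(137*x + 15) + n*(-534*x^2 - 85*x + 6) + 112*x^3 - 140*x^2 - 42*x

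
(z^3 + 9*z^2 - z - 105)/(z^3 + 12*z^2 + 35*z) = (z - 3)/z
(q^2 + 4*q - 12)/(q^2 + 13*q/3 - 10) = 3*(q - 2)/(3*q - 5)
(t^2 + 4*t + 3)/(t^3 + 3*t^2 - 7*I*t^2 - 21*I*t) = (t + 1)/(t*(t - 7*I))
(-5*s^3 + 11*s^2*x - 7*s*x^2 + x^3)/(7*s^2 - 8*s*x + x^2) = (5*s^2 - 6*s*x + x^2)/(-7*s + x)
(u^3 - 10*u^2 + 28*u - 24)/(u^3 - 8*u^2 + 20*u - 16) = (u - 6)/(u - 4)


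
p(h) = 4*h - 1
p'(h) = 4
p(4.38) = 16.52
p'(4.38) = 4.00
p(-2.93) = -12.72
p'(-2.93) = 4.00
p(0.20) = -0.20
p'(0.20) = 4.00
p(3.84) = 14.36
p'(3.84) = 4.00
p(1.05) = 3.20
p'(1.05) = 4.00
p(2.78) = 10.12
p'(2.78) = 4.00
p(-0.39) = -2.56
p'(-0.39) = 4.00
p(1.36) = 4.44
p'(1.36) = 4.00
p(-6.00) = -25.00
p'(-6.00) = 4.00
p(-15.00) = -61.00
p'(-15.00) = 4.00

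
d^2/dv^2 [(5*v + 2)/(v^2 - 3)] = 2*(4*v^2*(5*v + 2) - (15*v + 2)*(v^2 - 3))/(v^2 - 3)^3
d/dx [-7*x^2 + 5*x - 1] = 5 - 14*x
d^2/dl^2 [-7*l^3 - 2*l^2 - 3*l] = -42*l - 4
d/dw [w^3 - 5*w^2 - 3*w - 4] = 3*w^2 - 10*w - 3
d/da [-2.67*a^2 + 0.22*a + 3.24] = 0.22 - 5.34*a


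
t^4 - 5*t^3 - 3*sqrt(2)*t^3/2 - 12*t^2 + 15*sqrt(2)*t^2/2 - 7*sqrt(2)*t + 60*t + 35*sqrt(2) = (t - 5)*(t - 7*sqrt(2)/2)*(t + sqrt(2))^2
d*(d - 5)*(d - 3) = d^3 - 8*d^2 + 15*d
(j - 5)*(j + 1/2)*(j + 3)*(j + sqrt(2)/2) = j^4 - 3*j^3/2 + sqrt(2)*j^3/2 - 16*j^2 - 3*sqrt(2)*j^2/4 - 8*sqrt(2)*j - 15*j/2 - 15*sqrt(2)/4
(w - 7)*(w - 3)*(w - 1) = w^3 - 11*w^2 + 31*w - 21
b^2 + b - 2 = (b - 1)*(b + 2)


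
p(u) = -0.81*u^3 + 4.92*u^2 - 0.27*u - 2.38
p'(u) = -2.43*u^2 + 9.84*u - 0.27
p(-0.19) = -2.15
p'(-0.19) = -2.23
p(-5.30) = 257.84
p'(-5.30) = -120.68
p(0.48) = -1.47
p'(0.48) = 3.89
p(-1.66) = 15.33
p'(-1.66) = -23.30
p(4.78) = 20.28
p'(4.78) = -8.76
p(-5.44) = 275.09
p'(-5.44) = -125.71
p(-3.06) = 67.72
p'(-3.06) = -53.13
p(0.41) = -1.72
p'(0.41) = 3.36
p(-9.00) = 989.06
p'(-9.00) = -285.66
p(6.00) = -1.84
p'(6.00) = -28.71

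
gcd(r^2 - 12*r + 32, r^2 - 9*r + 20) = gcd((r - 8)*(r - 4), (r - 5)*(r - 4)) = r - 4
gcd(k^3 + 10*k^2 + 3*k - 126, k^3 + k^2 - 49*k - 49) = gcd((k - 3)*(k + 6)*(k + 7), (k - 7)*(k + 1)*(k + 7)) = k + 7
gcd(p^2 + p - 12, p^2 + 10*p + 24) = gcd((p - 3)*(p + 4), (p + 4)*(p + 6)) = p + 4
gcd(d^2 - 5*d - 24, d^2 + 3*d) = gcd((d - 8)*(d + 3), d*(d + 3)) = d + 3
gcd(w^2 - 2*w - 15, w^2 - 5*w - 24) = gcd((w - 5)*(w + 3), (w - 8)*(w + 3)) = w + 3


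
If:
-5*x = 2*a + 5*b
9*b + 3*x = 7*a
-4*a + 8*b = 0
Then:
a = 0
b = 0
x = 0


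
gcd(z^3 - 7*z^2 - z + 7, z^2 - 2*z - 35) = z - 7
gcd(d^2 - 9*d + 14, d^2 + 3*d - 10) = d - 2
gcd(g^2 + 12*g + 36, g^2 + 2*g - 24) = g + 6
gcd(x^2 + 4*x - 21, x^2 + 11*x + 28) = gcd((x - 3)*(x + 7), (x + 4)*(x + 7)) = x + 7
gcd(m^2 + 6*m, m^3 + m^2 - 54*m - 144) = m + 6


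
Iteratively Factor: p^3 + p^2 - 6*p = (p + 3)*(p^2 - 2*p) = p*(p + 3)*(p - 2)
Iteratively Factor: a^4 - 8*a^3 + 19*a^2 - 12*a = (a - 4)*(a^3 - 4*a^2 + 3*a) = (a - 4)*(a - 1)*(a^2 - 3*a) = (a - 4)*(a - 3)*(a - 1)*(a)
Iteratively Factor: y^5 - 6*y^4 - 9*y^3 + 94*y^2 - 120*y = (y - 2)*(y^4 - 4*y^3 - 17*y^2 + 60*y) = (y - 2)*(y + 4)*(y^3 - 8*y^2 + 15*y) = y*(y - 2)*(y + 4)*(y^2 - 8*y + 15) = y*(y - 3)*(y - 2)*(y + 4)*(y - 5)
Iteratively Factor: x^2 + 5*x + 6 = (x + 2)*(x + 3)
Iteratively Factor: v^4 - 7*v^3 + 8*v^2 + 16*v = (v - 4)*(v^3 - 3*v^2 - 4*v) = v*(v - 4)*(v^2 - 3*v - 4) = v*(v - 4)*(v + 1)*(v - 4)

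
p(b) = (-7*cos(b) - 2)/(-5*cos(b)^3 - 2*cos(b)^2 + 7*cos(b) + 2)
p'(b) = (-7*cos(b) - 2)*(-15*sin(b)*cos(b)^2 - 4*sin(b)*cos(b) + 7*sin(b))/(-5*cos(b)^3 - 2*cos(b)^2 + 7*cos(b) + 2)^2 + 7*sin(b)/(-5*cos(b)^3 - 2*cos(b)^2 + 7*cos(b) + 2)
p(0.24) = -3.78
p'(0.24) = 4.97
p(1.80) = -1.12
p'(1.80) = -2.69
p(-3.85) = -1.45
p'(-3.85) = -1.42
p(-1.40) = -1.03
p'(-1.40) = -0.30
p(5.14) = -1.17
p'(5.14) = -0.82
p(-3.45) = -2.16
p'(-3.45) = -1.84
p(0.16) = -4.14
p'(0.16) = 4.07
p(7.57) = -1.07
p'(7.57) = 0.51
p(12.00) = -2.27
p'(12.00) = -3.55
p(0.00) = -4.50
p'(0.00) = 0.00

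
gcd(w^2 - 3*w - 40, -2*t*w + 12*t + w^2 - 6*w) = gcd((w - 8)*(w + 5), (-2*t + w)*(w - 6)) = 1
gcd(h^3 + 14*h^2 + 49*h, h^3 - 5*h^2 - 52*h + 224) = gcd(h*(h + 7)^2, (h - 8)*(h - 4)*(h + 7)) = h + 7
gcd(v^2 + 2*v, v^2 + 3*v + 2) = v + 2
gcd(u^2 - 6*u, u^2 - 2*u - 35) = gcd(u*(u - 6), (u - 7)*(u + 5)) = 1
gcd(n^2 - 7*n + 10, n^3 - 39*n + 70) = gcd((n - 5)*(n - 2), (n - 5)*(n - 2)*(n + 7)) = n^2 - 7*n + 10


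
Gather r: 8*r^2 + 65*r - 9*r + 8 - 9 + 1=8*r^2 + 56*r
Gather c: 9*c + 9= 9*c + 9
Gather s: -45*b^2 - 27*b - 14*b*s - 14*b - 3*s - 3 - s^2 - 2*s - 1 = -45*b^2 - 41*b - s^2 + s*(-14*b - 5) - 4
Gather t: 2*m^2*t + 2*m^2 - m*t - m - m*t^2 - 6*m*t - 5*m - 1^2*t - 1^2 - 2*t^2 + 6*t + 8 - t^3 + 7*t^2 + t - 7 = 2*m^2 - 6*m - t^3 + t^2*(5 - m) + t*(2*m^2 - 7*m + 6)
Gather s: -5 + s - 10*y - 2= s - 10*y - 7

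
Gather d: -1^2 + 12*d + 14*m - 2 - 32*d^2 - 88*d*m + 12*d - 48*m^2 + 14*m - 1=-32*d^2 + d*(24 - 88*m) - 48*m^2 + 28*m - 4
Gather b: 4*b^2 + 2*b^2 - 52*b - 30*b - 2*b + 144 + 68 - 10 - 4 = 6*b^2 - 84*b + 198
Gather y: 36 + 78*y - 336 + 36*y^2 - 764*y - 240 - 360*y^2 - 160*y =-324*y^2 - 846*y - 540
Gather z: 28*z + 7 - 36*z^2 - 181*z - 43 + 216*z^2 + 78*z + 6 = 180*z^2 - 75*z - 30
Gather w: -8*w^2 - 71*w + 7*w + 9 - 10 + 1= -8*w^2 - 64*w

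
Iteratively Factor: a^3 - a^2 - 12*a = (a + 3)*(a^2 - 4*a) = a*(a + 3)*(a - 4)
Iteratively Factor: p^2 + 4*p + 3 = (p + 3)*(p + 1)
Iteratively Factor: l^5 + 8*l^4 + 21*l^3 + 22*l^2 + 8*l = (l + 4)*(l^4 + 4*l^3 + 5*l^2 + 2*l) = l*(l + 4)*(l^3 + 4*l^2 + 5*l + 2) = l*(l + 2)*(l + 4)*(l^2 + 2*l + 1) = l*(l + 1)*(l + 2)*(l + 4)*(l + 1)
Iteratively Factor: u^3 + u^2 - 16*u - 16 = (u - 4)*(u^2 + 5*u + 4) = (u - 4)*(u + 1)*(u + 4)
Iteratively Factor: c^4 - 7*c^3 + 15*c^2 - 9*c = (c)*(c^3 - 7*c^2 + 15*c - 9) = c*(c - 3)*(c^2 - 4*c + 3) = c*(c - 3)^2*(c - 1)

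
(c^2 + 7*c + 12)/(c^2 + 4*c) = (c + 3)/c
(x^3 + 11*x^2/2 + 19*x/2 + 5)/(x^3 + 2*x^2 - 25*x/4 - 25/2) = 2*(x + 1)/(2*x - 5)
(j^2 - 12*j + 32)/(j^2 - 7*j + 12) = (j - 8)/(j - 3)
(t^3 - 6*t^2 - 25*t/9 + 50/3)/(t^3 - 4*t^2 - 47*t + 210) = (t^2 - 25/9)/(t^2 + 2*t - 35)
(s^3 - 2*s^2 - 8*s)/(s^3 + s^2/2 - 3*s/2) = 2*(s^2 - 2*s - 8)/(2*s^2 + s - 3)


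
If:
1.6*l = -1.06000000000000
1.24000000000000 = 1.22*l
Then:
No Solution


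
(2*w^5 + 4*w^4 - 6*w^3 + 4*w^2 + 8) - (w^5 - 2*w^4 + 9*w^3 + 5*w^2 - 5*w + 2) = w^5 + 6*w^4 - 15*w^3 - w^2 + 5*w + 6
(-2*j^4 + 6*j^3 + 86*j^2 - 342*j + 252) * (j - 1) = -2*j^5 + 8*j^4 + 80*j^3 - 428*j^2 + 594*j - 252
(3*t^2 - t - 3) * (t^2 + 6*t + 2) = 3*t^4 + 17*t^3 - 3*t^2 - 20*t - 6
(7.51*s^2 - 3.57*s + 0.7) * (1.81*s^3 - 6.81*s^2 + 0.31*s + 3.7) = 13.5931*s^5 - 57.6048*s^4 + 27.9068*s^3 + 21.9133*s^2 - 12.992*s + 2.59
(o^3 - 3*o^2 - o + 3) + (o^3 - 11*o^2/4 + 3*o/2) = 2*o^3 - 23*o^2/4 + o/2 + 3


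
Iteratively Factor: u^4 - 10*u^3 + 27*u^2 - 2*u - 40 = (u - 2)*(u^3 - 8*u^2 + 11*u + 20) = (u - 5)*(u - 2)*(u^2 - 3*u - 4) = (u - 5)*(u - 2)*(u + 1)*(u - 4)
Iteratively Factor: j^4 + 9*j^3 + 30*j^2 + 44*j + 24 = (j + 3)*(j^3 + 6*j^2 + 12*j + 8) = (j + 2)*(j + 3)*(j^2 + 4*j + 4) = (j + 2)^2*(j + 3)*(j + 2)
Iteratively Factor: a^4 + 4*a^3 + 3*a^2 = (a + 1)*(a^3 + 3*a^2) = a*(a + 1)*(a^2 + 3*a) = a^2*(a + 1)*(a + 3)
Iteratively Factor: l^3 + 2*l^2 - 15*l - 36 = (l + 3)*(l^2 - l - 12) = (l + 3)^2*(l - 4)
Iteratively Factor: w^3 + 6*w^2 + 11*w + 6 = (w + 2)*(w^2 + 4*w + 3) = (w + 2)*(w + 3)*(w + 1)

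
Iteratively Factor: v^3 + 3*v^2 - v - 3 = (v - 1)*(v^2 + 4*v + 3) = (v - 1)*(v + 1)*(v + 3)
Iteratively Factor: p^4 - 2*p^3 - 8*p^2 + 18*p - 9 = (p - 1)*(p^3 - p^2 - 9*p + 9) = (p - 3)*(p - 1)*(p^2 + 2*p - 3) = (p - 3)*(p - 1)*(p + 3)*(p - 1)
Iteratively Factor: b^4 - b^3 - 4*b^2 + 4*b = (b - 1)*(b^3 - 4*b) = (b - 1)*(b + 2)*(b^2 - 2*b) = b*(b - 1)*(b + 2)*(b - 2)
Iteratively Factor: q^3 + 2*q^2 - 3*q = (q - 1)*(q^2 + 3*q) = (q - 1)*(q + 3)*(q)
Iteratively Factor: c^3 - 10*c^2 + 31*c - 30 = (c - 5)*(c^2 - 5*c + 6) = (c - 5)*(c - 2)*(c - 3)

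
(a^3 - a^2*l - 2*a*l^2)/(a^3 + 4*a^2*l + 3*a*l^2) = (a - 2*l)/(a + 3*l)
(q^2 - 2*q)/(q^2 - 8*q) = (q - 2)/(q - 8)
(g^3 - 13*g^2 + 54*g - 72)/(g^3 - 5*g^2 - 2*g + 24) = (g - 6)/(g + 2)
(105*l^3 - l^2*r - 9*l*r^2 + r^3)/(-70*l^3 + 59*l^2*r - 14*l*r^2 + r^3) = (3*l + r)/(-2*l + r)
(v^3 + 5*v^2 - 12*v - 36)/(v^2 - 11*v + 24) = (v^2 + 8*v + 12)/(v - 8)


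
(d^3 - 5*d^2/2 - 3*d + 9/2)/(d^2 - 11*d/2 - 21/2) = (d^2 - 4*d + 3)/(d - 7)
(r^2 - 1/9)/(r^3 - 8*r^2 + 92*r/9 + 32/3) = (9*r^2 - 1)/(9*r^3 - 72*r^2 + 92*r + 96)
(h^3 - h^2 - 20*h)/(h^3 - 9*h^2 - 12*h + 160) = h/(h - 8)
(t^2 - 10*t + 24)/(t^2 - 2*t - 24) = (t - 4)/(t + 4)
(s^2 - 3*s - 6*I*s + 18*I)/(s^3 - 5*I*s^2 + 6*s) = (s - 3)/(s*(s + I))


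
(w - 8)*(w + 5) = w^2 - 3*w - 40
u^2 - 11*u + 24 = (u - 8)*(u - 3)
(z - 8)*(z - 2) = z^2 - 10*z + 16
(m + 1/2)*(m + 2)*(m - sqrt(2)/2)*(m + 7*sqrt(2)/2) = m^4 + 5*m^3/2 + 3*sqrt(2)*m^3 - 5*m^2/2 + 15*sqrt(2)*m^2/2 - 35*m/4 + 3*sqrt(2)*m - 7/2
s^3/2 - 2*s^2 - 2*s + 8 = (s/2 + 1)*(s - 4)*(s - 2)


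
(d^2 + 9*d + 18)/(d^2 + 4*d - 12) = (d + 3)/(d - 2)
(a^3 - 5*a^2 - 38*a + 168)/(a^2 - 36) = (a^2 - 11*a + 28)/(a - 6)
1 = 1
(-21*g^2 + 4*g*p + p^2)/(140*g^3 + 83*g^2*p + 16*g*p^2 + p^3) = (-3*g + p)/(20*g^2 + 9*g*p + p^2)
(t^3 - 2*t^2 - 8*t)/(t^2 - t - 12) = t*(t + 2)/(t + 3)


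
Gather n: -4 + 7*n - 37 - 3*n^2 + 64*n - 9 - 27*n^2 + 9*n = -30*n^2 + 80*n - 50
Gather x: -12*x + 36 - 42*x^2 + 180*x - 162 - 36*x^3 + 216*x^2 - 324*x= -36*x^3 + 174*x^2 - 156*x - 126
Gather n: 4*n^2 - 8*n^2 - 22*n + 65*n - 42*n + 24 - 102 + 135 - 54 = -4*n^2 + n + 3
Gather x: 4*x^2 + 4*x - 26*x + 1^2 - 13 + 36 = 4*x^2 - 22*x + 24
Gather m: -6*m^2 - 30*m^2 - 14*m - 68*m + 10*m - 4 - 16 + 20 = -36*m^2 - 72*m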